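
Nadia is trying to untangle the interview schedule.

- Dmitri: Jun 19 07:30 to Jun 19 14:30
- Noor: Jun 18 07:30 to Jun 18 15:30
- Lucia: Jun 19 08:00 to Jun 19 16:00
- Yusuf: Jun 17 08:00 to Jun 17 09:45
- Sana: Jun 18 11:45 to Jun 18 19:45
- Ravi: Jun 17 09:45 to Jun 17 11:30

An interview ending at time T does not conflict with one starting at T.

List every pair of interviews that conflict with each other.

Dmitri & Lucia, Noor & Sana

Sorted by start: Yusuf, Ravi, Noor, Sana, Dmitri, Lucia.
Ravi starts exactly when Yusuf ends (back-to-back, no overlap) — done with Yusuf.
Noor starts after Ravi ends — done with Ravi.
Sana starts before Noor ends → Noor and Sana overlap.
Dmitri starts after Noor ends — done with Noor.
Dmitri starts after Sana ends — done with Sana.
Lucia starts before Dmitri ends → Dmitri and Lucia overlap.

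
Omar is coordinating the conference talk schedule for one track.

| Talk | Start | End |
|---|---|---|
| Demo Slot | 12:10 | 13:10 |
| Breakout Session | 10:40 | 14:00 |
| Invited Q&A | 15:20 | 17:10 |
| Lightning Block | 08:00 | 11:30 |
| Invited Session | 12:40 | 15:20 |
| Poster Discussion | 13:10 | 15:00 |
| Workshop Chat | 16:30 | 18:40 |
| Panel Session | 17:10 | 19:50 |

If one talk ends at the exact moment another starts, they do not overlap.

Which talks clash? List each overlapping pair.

Two intervals overlap when each starts before the other ends.
Sorted by start: Lightning Block, Breakout Session, Demo Slot, Invited Session, Poster Discussion, Invited Q&A, Workshop Chat, Panel Session.
Breakout Session starts before Lightning Block ends → Lightning Block and Breakout Session overlap.
Demo Slot starts after Lightning Block ends, so nothing later overlaps Lightning Block either.
Demo Slot starts before Breakout Session ends → Breakout Session and Demo Slot overlap.
Invited Session starts before Breakout Session ends → Breakout Session and Invited Session overlap.
Poster Discussion starts before Breakout Session ends → Breakout Session and Poster Discussion overlap.
Invited Q&A starts after Breakout Session ends, so nothing later overlaps Breakout Session either.
Invited Session starts before Demo Slot ends → Demo Slot and Invited Session overlap.
Poster Discussion starts exactly when Demo Slot ends (back-to-back, no overlap), so nothing later overlaps Demo Slot either.
Poster Discussion starts before Invited Session ends → Invited Session and Poster Discussion overlap.
Invited Q&A starts exactly when Invited Session ends (back-to-back, no overlap), so nothing later overlaps Invited Session either.
Invited Q&A starts after Poster Discussion ends, so nothing later overlaps Poster Discussion either.
Workshop Chat starts before Invited Q&A ends → Invited Q&A and Workshop Chat overlap.
Panel Session starts exactly when Invited Q&A ends (back-to-back, no overlap).
Panel Session starts before Workshop Chat ends → Workshop Chat and Panel Session overlap.

Breakout Session & Demo Slot, Breakout Session & Invited Session, Breakout Session & Lightning Block, Breakout Session & Poster Discussion, Demo Slot & Invited Session, Invited Q&A & Workshop Chat, Invited Session & Poster Discussion, Panel Session & Workshop Chat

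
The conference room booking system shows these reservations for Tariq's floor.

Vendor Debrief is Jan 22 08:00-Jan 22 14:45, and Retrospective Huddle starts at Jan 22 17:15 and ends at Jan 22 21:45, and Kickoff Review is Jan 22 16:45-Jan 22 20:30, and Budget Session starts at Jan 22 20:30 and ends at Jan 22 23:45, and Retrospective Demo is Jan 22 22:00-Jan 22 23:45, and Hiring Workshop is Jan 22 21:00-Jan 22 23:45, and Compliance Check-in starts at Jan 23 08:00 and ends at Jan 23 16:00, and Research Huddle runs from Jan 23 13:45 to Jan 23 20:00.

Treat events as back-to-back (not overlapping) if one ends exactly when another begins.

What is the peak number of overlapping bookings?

Sweep the timeline, counting +1 at each start and −1 at each end (ends before starts at a tie):
Jan 22 08:00 start Vendor Debrief → 1
Jan 22 14:45 end Vendor Debrief → 0
Jan 22 16:45 start Kickoff Review → 1
Jan 22 17:15 start Retrospective Huddle → 2
Jan 22 20:30 end Kickoff Review → 1
Jan 22 20:30 start Budget Session → 2
Jan 22 21:00 start Hiring Workshop → 3
Jan 22 21:45 end Retrospective Huddle → 2
Jan 22 22:00 start Retrospective Demo → 3
Jan 22 23:45 end Budget Session → 2
Jan 22 23:45 end Hiring Workshop → 1
Jan 22 23:45 end Retrospective Demo → 0
Jan 23 08:00 start Compliance Check-in → 1
Jan 23 13:45 start Research Huddle → 2
Jan 23 16:00 end Compliance Check-in → 1
Jan 23 20:00 end Research Huddle → 0
Peak is 3, at Jan 22 21:00 (Budget Session, Hiring Workshop, Retrospective Huddle).

3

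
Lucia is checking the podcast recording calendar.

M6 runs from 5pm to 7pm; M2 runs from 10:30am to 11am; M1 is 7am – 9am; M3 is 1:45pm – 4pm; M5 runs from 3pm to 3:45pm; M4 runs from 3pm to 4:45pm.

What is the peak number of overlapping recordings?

Walk through starts and ends in time order (an end at T is processed before a start at T):
7am start M1 → 1
9am end M1 → 0
10:30am start M2 → 1
11am end M2 → 0
1:45pm start M3 → 1
3pm start M4 → 2
3pm start M5 → 3
3:45pm end M5 → 2
4pm end M3 → 1
4:45pm end M4 → 0
5pm start M6 → 1
7pm end M6 → 0
Peak is 3, at 3pm (M3, M4, M5).

3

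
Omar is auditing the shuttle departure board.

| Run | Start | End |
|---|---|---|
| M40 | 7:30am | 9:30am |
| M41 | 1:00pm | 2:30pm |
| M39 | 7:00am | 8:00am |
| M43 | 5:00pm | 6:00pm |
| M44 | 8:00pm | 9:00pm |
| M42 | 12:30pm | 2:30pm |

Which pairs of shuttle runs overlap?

Sorted by start: M39, M40, M42, M41, M43, M44.
M40 starts before M39 ends → M39 and M40 overlap.
M42 starts after M39 ends — done with M39.
M42 starts after M40 ends — done with M40.
M41 starts before M42 ends → M42 and M41 overlap.
M43 starts after M42 ends — done with M42.
M43 starts after M41 ends — done with M41.
M44 starts after M43 ends.

M39 & M40, M41 & M42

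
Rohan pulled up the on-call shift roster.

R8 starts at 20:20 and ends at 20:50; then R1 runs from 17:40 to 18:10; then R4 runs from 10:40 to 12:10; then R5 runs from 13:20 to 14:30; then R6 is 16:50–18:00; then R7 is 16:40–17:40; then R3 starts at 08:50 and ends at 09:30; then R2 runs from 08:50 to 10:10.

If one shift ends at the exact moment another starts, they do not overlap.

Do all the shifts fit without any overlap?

No

Check each pair: they overlap iff neither finishes before the other starts.
Sorted by start: R2, R3, R4, R5, R7, R6, R1, R8.
R3 starts before R2 ends → R2 and R3 overlap.
That's a conflict, so the schedule is not conflict-free.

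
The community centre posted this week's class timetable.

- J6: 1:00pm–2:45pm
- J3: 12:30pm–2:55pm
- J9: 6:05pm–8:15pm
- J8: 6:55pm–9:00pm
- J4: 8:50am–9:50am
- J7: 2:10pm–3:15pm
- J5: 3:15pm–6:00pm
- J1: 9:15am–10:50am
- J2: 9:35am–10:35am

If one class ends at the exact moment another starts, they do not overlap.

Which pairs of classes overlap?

J1 & J2, J1 & J4, J2 & J4, J3 & J6, J3 & J7, J6 & J7, J8 & J9

Two intervals overlap when each starts before the other ends.
Sorted by start: J4, J1, J2, J3, J6, J7, J5, J9, J8.
J1 starts before J4 ends → J4 and J1 overlap.
J2 starts before J4 ends → J4 and J2 overlap.
J3 starts after J4 ends, so J4 has no further overlaps.
J2 starts before J1 ends → J1 and J2 overlap.
J3 starts after J1 ends, so J1 has no further overlaps.
J3 starts after J2 ends, so J2 has no further overlaps.
J6 starts before J3 ends → J3 and J6 overlap.
J7 starts before J3 ends → J3 and J7 overlap.
J5 starts after J3 ends, so J3 has no further overlaps.
J7 starts before J6 ends → J6 and J7 overlap.
J5 starts after J6 ends, so J6 has no further overlaps.
J5 starts exactly when J7 ends (back-to-back, no overlap), so J7 has no further overlaps.
J9 starts after J5 ends, so J5 has no further overlaps.
J8 starts before J9 ends → J9 and J8 overlap.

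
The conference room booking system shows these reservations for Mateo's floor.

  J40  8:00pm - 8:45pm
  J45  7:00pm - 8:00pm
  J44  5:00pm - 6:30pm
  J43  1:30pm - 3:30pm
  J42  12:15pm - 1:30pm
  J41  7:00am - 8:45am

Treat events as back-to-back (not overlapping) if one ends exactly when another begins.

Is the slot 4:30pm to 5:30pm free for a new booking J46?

J41: ends 8:45am at or before J46 starts 4:30pm → clear.
J42: ends 1:30pm at or before J46 starts 4:30pm → clear.
J43: ends 3:30pm at or before J46 starts 4:30pm → clear.
J44: starts 5:00pm before J46 ends 5:30pm, and ends 6:30pm after J46 starts 4:30pm → overlap.
J45: starts 7:00pm at or after J46 ends 5:30pm → clear.
J40: starts 8:00pm at or after J46 ends 5:30pm → clear.
J46 overlaps J44.

No — it overlaps J44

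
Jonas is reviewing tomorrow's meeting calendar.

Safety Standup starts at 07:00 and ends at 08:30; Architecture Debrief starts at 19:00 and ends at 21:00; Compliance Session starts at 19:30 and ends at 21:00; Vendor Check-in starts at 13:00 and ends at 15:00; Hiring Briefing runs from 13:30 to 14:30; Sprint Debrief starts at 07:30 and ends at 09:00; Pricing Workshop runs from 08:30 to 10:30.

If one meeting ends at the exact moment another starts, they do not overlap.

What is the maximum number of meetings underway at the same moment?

2

Walk through starts and ends in time order (an end at T is processed before a start at T):
07:00 start Safety Standup → 1
07:30 start Sprint Debrief → 2
08:30 end Safety Standup → 1
08:30 start Pricing Workshop → 2
09:00 end Sprint Debrief → 1
10:30 end Pricing Workshop → 0
13:00 start Vendor Check-in → 1
13:30 start Hiring Briefing → 2
14:30 end Hiring Briefing → 1
15:00 end Vendor Check-in → 0
19:00 start Architecture Debrief → 1
19:30 start Compliance Session → 2
21:00 end Architecture Debrief → 1
21:00 end Compliance Session → 0
Peak is 2, at 07:30 (Safety Standup, Sprint Debrief).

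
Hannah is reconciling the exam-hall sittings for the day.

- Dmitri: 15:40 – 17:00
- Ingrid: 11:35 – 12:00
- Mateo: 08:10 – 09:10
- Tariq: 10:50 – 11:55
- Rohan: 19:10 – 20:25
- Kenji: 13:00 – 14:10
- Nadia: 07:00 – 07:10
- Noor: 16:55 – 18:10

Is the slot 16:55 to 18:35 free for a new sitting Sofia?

Nadia: ends 07:10 at or before Sofia starts 16:55 → clear.
Mateo: ends 09:10 at or before Sofia starts 16:55 → clear.
Tariq: ends 11:55 at or before Sofia starts 16:55 → clear.
Ingrid: ends 12:00 at or before Sofia starts 16:55 → clear.
Kenji: ends 14:10 at or before Sofia starts 16:55 → clear.
Dmitri: starts 15:40 before Sofia ends 18:35, and ends 17:00 after Sofia starts 16:55 → overlap.
Noor: starts 16:55 before Sofia ends 18:35, and ends 18:10 after Sofia starts 16:55 → overlap.
Rohan: starts 19:10 at or after Sofia ends 18:35 → clear.
Sofia overlaps Dmitri, Noor.

No — it overlaps Dmitri, Noor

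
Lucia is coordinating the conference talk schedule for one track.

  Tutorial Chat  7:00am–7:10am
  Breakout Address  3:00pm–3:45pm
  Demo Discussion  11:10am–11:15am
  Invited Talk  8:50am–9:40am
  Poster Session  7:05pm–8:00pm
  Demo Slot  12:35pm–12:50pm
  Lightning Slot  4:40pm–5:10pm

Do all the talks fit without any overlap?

Yes

Check each pair: they overlap iff neither finishes before the other starts.
Sorted by start: Tutorial Chat, Invited Talk, Demo Discussion, Demo Slot, Breakout Address, Lightning Slot, Poster Session.
Invited Talk starts after Tutorial Chat ends, so nothing later overlaps Tutorial Chat either.
Demo Discussion starts after Invited Talk ends, so nothing later overlaps Invited Talk either.
Demo Slot starts after Demo Discussion ends, so nothing later overlaps Demo Discussion either.
Breakout Address starts after Demo Slot ends, so nothing later overlaps Demo Slot either.
Lightning Slot starts after Breakout Address ends, so nothing later overlaps Breakout Address either.
Poster Session starts after Lightning Slot ends.
Every pair is clear; the schedule has no overlaps.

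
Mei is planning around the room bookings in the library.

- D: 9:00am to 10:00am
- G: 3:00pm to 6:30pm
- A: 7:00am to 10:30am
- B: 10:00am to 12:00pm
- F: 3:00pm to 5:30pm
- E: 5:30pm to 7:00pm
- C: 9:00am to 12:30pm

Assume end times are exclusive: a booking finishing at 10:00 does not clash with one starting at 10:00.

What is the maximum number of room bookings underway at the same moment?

Walk through starts and ends in time order (an end at T is processed before a start at T):
7:00am start A → 1
9:00am start C → 2
9:00am start D → 3
10:00am end D → 2
10:00am start B → 3
10:30am end A → 2
12:00pm end B → 1
12:30pm end C → 0
3:00pm start F → 1
3:00pm start G → 2
5:30pm end F → 1
5:30pm start E → 2
6:30pm end G → 1
7:00pm end E → 0
Peak is 3, at 9:00am (A, C, D).

3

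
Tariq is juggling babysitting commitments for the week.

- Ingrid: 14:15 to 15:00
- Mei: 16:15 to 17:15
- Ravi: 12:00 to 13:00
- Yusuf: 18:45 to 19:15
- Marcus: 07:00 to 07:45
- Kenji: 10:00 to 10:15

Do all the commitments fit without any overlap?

Sorted by start: Marcus, Kenji, Ravi, Ingrid, Mei, Yusuf.
Kenji starts after Marcus ends — done with Marcus.
Ravi starts after Kenji ends — done with Kenji.
Ingrid starts after Ravi ends — done with Ravi.
Mei starts after Ingrid ends — done with Ingrid.
Yusuf starts after Mei ends.
Every pair is clear; the schedule has no overlaps.

Yes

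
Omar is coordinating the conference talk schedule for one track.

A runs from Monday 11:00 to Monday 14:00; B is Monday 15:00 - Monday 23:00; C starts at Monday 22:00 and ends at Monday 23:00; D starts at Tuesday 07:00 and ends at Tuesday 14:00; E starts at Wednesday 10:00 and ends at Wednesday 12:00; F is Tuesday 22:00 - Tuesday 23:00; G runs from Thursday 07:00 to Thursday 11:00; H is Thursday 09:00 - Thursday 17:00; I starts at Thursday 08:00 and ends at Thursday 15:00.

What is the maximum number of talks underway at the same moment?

3

Sort all start/end points and keep a running count:
Monday 11:00 start A → 1
Monday 14:00 end A → 0
Monday 15:00 start B → 1
Monday 22:00 start C → 2
Monday 23:00 end B → 1
Monday 23:00 end C → 0
Tuesday 07:00 start D → 1
Tuesday 14:00 end D → 0
Tuesday 22:00 start F → 1
Tuesday 23:00 end F → 0
Wednesday 10:00 start E → 1
Wednesday 12:00 end E → 0
Thursday 07:00 start G → 1
Thursday 08:00 start I → 2
Thursday 09:00 start H → 3
Thursday 11:00 end G → 2
Thursday 15:00 end I → 1
Thursday 17:00 end H → 0
Peak is 3, at Thursday 09:00 (G, H, I).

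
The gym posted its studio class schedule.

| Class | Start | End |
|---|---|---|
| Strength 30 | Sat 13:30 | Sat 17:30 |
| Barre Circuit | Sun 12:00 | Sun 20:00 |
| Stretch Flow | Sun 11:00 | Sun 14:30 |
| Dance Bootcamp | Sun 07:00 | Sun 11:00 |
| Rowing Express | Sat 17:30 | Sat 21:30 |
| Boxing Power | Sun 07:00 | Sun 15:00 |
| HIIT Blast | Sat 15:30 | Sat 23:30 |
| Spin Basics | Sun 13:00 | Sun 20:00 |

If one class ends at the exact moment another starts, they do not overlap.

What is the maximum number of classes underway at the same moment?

4

Sort all start/end points and keep a running count:
Sat 13:30 start Strength 30 → 1
Sat 15:30 start HIIT Blast → 2
Sat 17:30 end Strength 30 → 1
Sat 17:30 start Rowing Express → 2
Sat 21:30 end Rowing Express → 1
Sat 23:30 end HIIT Blast → 0
Sun 07:00 start Boxing Power → 1
Sun 07:00 start Dance Bootcamp → 2
Sun 11:00 end Dance Bootcamp → 1
Sun 11:00 start Stretch Flow → 2
Sun 12:00 start Barre Circuit → 3
Sun 13:00 start Spin Basics → 4
Sun 14:30 end Stretch Flow → 3
Sun 15:00 end Boxing Power → 2
Sun 20:00 end Barre Circuit → 1
Sun 20:00 end Spin Basics → 0
Peak is 4, at Sun 13:00 (Barre Circuit, Boxing Power, Spin Basics, Stretch Flow).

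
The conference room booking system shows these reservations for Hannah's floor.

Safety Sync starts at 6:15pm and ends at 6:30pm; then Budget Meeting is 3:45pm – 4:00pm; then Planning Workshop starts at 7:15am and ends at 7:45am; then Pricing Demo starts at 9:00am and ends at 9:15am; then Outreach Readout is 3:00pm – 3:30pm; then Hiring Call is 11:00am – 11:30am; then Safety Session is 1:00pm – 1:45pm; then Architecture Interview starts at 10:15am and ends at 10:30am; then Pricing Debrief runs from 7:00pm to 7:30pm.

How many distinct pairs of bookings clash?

Sorted by start: Planning Workshop, Pricing Demo, Architecture Interview, Hiring Call, Safety Session, Outreach Readout, Budget Meeting, Safety Sync, Pricing Debrief.
Pricing Demo starts after Planning Workshop ends, so Planning Workshop has no further overlaps.
Architecture Interview starts after Pricing Demo ends, so Pricing Demo has no further overlaps.
Hiring Call starts after Architecture Interview ends, so Architecture Interview has no further overlaps.
Safety Session starts after Hiring Call ends, so Hiring Call has no further overlaps.
Outreach Readout starts after Safety Session ends, so Safety Session has no further overlaps.
Budget Meeting starts after Outreach Readout ends, so Outreach Readout has no further overlaps.
Safety Sync starts after Budget Meeting ends, so Budget Meeting has no further overlaps.
Pricing Debrief starts after Safety Sync ends.
No pair overlaps.

0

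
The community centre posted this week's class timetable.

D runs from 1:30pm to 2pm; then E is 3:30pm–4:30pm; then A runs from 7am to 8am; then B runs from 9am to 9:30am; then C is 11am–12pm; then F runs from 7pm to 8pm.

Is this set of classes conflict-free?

Sorted by start: A, B, C, D, E, F.
B starts after A ends — done with A.
C starts after B ends — done with B.
D starts after C ends — done with C.
E starts after D ends — done with D.
F starts after E ends.
Every pair is clear; the schedule has no overlaps.

Yes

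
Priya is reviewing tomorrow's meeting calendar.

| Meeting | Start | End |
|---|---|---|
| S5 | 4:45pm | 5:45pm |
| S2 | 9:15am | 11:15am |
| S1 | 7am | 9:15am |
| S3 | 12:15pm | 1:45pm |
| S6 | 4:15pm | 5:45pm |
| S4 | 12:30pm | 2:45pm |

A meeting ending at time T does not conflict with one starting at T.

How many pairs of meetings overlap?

2

Sorted by start: S1, S2, S3, S4, S6, S5.
S2 starts exactly when S1 ends (back-to-back, no overlap), so S1 has no further overlaps.
S3 starts after S2 ends, so S2 has no further overlaps.
S4 starts before S3 ends → S3 and S4 overlap.
S6 starts after S3 ends, so S3 has no further overlaps.
S6 starts after S4 ends, so S4 has no further overlaps.
S5 starts before S6 ends → S6 and S5 overlap.
Overlapping pairs: S3 & S4, S5 & S6 — 2 in total.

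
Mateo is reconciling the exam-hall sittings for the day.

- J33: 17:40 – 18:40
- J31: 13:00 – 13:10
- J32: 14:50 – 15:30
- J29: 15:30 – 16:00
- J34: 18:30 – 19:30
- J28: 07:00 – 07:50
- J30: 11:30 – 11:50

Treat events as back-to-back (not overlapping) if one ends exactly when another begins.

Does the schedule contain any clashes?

Yes

Sorted by start: J28, J30, J31, J32, J29, J33, J34.
J30 starts after J28 ends — done with J28.
J31 starts after J30 ends — done with J30.
J32 starts after J31 ends — done with J31.
J29 starts exactly when J32 ends (back-to-back, no overlap) — done with J32.
J33 starts after J29 ends — done with J29.
J34 starts before J33 ends → J33 and J34 overlap.
That's a conflict, so the schedule is not conflict-free.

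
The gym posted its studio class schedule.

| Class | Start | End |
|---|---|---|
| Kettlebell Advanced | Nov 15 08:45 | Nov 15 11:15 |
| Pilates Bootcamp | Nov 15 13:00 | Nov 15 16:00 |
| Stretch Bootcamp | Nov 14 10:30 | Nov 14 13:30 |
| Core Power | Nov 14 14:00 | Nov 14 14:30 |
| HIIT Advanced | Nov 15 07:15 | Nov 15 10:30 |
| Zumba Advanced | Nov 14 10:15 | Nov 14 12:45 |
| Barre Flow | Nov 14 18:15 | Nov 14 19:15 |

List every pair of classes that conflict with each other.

HIIT Advanced & Kettlebell Advanced, Stretch Bootcamp & Zumba Advanced

Sorted by start: Zumba Advanced, Stretch Bootcamp, Core Power, Barre Flow, HIIT Advanced, Kettlebell Advanced, Pilates Bootcamp.
Stretch Bootcamp starts before Zumba Advanced ends → Zumba Advanced and Stretch Bootcamp overlap.
Core Power starts after Zumba Advanced ends; Zumba Advanced is clear from here.
Core Power starts after Stretch Bootcamp ends; Stretch Bootcamp is clear from here.
Barre Flow starts after Core Power ends; Core Power is clear from here.
HIIT Advanced starts after Barre Flow ends; Barre Flow is clear from here.
Kettlebell Advanced starts before HIIT Advanced ends → HIIT Advanced and Kettlebell Advanced overlap.
Pilates Bootcamp starts after HIIT Advanced ends.
Pilates Bootcamp starts after Kettlebell Advanced ends.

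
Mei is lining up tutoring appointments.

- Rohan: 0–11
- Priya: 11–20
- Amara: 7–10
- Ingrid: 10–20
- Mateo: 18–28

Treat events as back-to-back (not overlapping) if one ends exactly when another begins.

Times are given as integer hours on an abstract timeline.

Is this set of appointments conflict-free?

Sorted by start: Rohan, Amara, Ingrid, Priya, Mateo.
Amara starts before Rohan ends → Rohan and Amara overlap.
That's a conflict, so the schedule is not conflict-free.

No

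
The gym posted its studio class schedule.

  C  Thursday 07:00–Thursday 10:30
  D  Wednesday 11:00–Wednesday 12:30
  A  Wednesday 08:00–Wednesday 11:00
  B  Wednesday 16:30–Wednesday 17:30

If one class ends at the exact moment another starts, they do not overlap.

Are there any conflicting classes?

No

Sorted by start: A, D, B, C.
D starts exactly when A ends (back-to-back, no overlap) — done with A.
B starts after D ends — done with D.
C starts after B ends.
Every pair is clear; the schedule has no overlaps.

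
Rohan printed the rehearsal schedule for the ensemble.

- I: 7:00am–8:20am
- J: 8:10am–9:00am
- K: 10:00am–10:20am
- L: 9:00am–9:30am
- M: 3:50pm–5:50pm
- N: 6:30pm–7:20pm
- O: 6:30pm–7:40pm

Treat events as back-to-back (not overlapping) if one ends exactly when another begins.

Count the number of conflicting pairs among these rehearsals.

Check each pair: they overlap iff neither finishes before the other starts.
Sorted by start: I, J, L, K, M, N, O.
J starts before I ends → I and J overlap.
L starts after I ends, so I has no further overlaps.
L starts exactly when J ends (back-to-back, no overlap), so J has no further overlaps.
K starts after L ends, so L has no further overlaps.
M starts after K ends, so K has no further overlaps.
N starts after M ends, so M has no further overlaps.
O starts before N ends → N and O overlap.
Overlapping pairs: I & J, N & O — 2 in total.

2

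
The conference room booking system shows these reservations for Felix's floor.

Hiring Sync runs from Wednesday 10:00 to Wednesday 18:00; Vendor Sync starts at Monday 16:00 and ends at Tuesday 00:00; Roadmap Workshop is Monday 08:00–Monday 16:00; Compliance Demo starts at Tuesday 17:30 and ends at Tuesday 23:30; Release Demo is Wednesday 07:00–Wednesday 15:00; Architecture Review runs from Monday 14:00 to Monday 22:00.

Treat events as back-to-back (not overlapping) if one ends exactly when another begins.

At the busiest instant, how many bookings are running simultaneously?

2

Walk through starts and ends in time order (an end at T is processed before a start at T):
Monday 08:00 start Roadmap Workshop → 1
Monday 14:00 start Architecture Review → 2
Monday 16:00 end Roadmap Workshop → 1
Monday 16:00 start Vendor Sync → 2
Monday 22:00 end Architecture Review → 1
Tuesday 00:00 end Vendor Sync → 0
Tuesday 17:30 start Compliance Demo → 1
Tuesday 23:30 end Compliance Demo → 0
Wednesday 07:00 start Release Demo → 1
Wednesday 10:00 start Hiring Sync → 2
Wednesday 15:00 end Release Demo → 1
Wednesday 18:00 end Hiring Sync → 0
Peak is 2, at Monday 14:00 (Architecture Review, Roadmap Workshop).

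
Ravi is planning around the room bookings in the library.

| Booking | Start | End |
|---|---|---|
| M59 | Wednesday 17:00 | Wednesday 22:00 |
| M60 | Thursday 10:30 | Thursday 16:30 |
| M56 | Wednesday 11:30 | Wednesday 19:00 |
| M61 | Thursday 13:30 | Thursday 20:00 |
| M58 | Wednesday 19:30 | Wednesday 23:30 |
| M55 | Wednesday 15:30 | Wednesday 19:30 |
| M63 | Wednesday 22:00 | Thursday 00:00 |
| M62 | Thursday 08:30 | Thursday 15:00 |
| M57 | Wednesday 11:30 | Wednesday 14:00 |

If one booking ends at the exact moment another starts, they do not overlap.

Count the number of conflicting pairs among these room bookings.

Check each pair: they overlap iff neither finishes before the other starts.
Sorted by start: M56, M57, M55, M59, M58, M63, M62, M60, M61.
M57 starts before M56 ends → M56 and M57 overlap.
M55 starts before M56 ends → M56 and M55 overlap.
M59 starts before M56 ends → M56 and M59 overlap.
M58 starts after M56 ends — done with M56.
M55 starts after M57 ends — done with M57.
M59 starts before M55 ends → M55 and M59 overlap.
M58 starts exactly when M55 ends (back-to-back, no overlap) — done with M55.
M58 starts before M59 ends → M59 and M58 overlap.
M63 starts exactly when M59 ends (back-to-back, no overlap) — done with M59.
M63 starts before M58 ends → M58 and M63 overlap.
M62 starts after M58 ends — done with M58.
M62 starts after M63 ends — done with M63.
M60 starts before M62 ends → M62 and M60 overlap.
M61 starts before M62 ends → M62 and M61 overlap.
M61 starts before M60 ends → M60 and M61 overlap.
Overlapping pairs: M55 & M56, M55 & M59, M56 & M57, M56 & M59, M58 & M59, M58 & M63, M60 & M61, M60 & M62, M61 & M62 — 9 in total.

9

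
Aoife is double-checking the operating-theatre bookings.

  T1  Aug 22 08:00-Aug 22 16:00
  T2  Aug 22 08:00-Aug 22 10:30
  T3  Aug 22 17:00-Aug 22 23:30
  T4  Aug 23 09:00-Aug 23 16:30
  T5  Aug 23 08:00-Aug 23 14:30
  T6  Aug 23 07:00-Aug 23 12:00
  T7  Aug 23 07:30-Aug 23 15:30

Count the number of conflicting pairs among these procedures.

Sorted by start: T1, T2, T3, T6, T7, T5, T4.
T2 starts before T1 ends → T1 and T2 overlap.
T3 starts after T1 ends — done with T1.
T3 starts after T2 ends — done with T2.
T6 starts after T3 ends — done with T3.
T7 starts before T6 ends → T6 and T7 overlap.
T5 starts before T6 ends → T6 and T5 overlap.
T4 starts before T6 ends → T6 and T4 overlap.
T5 starts before T7 ends → T7 and T5 overlap.
T4 starts before T7 ends → T7 and T4 overlap.
T4 starts before T5 ends → T5 and T4 overlap.
Overlapping pairs: T1 & T2, T4 & T5, T4 & T6, T4 & T7, T5 & T6, T5 & T7, T6 & T7 — 7 in total.

7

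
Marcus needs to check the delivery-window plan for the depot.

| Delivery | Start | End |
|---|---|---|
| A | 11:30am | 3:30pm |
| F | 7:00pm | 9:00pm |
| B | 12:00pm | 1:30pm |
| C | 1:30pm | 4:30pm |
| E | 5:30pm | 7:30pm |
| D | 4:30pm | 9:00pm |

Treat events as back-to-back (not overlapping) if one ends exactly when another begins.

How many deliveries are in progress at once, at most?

Walk through starts and ends in time order (an end at T is processed before a start at T):
11:30am start A → 1
12:00pm start B → 2
1:30pm end B → 1
1:30pm start C → 2
3:30pm end A → 1
4:30pm end C → 0
4:30pm start D → 1
5:30pm start E → 2
7:00pm start F → 3
7:30pm end E → 2
9:00pm end D → 1
9:00pm end F → 0
Peak is 3, at 7:00pm (D, E, F).

3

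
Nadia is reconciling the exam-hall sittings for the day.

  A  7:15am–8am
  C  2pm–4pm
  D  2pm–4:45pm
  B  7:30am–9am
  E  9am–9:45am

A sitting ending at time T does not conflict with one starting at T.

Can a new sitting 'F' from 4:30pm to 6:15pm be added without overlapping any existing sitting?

A: ends 8am at or before F starts 4:30pm → clear.
B: ends 9am at or before F starts 4:30pm → clear.
E: ends 9:45am at or before F starts 4:30pm → clear.
C: ends 4pm at or before F starts 4:30pm → clear.
D: starts 2pm before F ends 6:15pm, and ends 4:45pm after F starts 4:30pm → overlap.
F overlaps D.

No — it overlaps D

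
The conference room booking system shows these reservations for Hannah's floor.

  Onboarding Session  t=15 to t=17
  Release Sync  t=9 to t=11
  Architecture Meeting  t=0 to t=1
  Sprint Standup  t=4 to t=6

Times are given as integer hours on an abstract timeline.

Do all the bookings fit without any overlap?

Yes

Two intervals overlap when each starts before the other ends.
Sorted by start: Architecture Meeting, Sprint Standup, Release Sync, Onboarding Session.
Sprint Standup starts after Architecture Meeting ends, so Architecture Meeting has no further overlaps.
Release Sync starts after Sprint Standup ends, so Sprint Standup has no further overlaps.
Onboarding Session starts after Release Sync ends.
Every pair is clear; the schedule has no overlaps.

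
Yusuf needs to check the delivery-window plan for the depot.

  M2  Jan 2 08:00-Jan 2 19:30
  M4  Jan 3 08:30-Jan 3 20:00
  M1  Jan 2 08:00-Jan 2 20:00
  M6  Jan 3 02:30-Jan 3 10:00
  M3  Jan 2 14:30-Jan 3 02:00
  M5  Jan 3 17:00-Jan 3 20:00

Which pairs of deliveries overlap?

M1 & M2, M1 & M3, M2 & M3, M4 & M5, M4 & M6

Check each pair: they overlap iff neither finishes before the other starts.
Sorted by start: M1, M2, M3, M6, M4, M5.
M2 starts before M1 ends → M1 and M2 overlap.
M3 starts before M1 ends → M1 and M3 overlap.
M6 starts after M1 ends — done with M1.
M3 starts before M2 ends → M2 and M3 overlap.
M6 starts after M2 ends — done with M2.
M6 starts after M3 ends — done with M3.
M4 starts before M6 ends → M6 and M4 overlap.
M5 starts after M6 ends.
M5 starts before M4 ends → M4 and M5 overlap.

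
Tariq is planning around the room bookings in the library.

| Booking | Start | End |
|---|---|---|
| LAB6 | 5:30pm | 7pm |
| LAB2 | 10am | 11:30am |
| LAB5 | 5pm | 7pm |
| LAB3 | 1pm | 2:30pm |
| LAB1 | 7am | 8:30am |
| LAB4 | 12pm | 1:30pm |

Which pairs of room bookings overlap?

LAB3 & LAB4, LAB5 & LAB6

Sorted by start: LAB1, LAB2, LAB4, LAB3, LAB5, LAB6.
LAB2 starts after LAB1 ends; LAB1 is clear from here.
LAB4 starts after LAB2 ends; LAB2 is clear from here.
LAB3 starts before LAB4 ends → LAB4 and LAB3 overlap.
LAB5 starts after LAB4 ends; LAB4 is clear from here.
LAB5 starts after LAB3 ends; LAB3 is clear from here.
LAB6 starts before LAB5 ends → LAB5 and LAB6 overlap.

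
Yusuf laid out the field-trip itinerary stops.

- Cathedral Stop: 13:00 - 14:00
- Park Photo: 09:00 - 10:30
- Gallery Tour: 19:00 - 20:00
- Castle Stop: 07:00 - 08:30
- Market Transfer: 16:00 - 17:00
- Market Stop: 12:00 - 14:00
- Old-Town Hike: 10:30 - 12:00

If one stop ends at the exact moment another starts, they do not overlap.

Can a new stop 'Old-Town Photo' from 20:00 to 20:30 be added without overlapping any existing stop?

Yes — the slot is free

Castle Stop: ends 08:30 at or before Old-Town Photo starts 20:00 → clear.
Park Photo: ends 10:30 at or before Old-Town Photo starts 20:00 → clear.
Old-Town Hike: ends 12:00 at or before Old-Town Photo starts 20:00 → clear.
Market Stop: ends 14:00 at or before Old-Town Photo starts 20:00 → clear.
Cathedral Stop: ends 14:00 at or before Old-Town Photo starts 20:00 → clear.
Market Transfer: ends 17:00 at or before Old-Town Photo starts 20:00 → clear.
Gallery Tour: ends 20:00 at or before Old-Town Photo starts 20:00 → clear.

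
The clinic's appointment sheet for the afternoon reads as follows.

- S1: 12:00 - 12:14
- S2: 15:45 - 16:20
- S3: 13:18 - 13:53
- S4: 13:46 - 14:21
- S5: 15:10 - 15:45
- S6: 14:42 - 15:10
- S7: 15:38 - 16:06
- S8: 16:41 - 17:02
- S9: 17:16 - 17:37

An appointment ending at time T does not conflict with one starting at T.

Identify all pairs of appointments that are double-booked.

Check each pair: they overlap iff neither finishes before the other starts.
Sorted by start: S1, S3, S4, S6, S5, S7, S2, S8, S9.
S3 starts after S1 ends, so S1 has no further overlaps.
S4 starts before S3 ends → S3 and S4 overlap.
S6 starts after S3 ends, so S3 has no further overlaps.
S6 starts after S4 ends, so S4 has no further overlaps.
S5 starts exactly when S6 ends (back-to-back, no overlap), so S6 has no further overlaps.
S7 starts before S5 ends → S5 and S7 overlap.
S2 starts exactly when S5 ends (back-to-back, no overlap), so S5 has no further overlaps.
S2 starts before S7 ends → S7 and S2 overlap.
S8 starts after S7 ends, so S7 has no further overlaps.
S8 starts after S2 ends, so S2 has no further overlaps.
S9 starts after S8 ends.

S2 & S7, S3 & S4, S5 & S7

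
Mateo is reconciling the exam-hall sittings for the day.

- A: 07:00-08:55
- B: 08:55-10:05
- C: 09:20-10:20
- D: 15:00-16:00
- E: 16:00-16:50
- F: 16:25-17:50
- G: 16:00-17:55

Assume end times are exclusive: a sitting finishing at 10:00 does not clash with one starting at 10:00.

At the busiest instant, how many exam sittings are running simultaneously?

Sweep the timeline, counting +1 at each start and −1 at each end (ends before starts at a tie):
07:00 start A → 1
08:55 end A → 0
08:55 start B → 1
09:20 start C → 2
10:05 end B → 1
10:20 end C → 0
15:00 start D → 1
16:00 end D → 0
16:00 start E → 1
16:00 start G → 2
16:25 start F → 3
16:50 end E → 2
17:50 end F → 1
17:55 end G → 0
Peak is 3, at 16:25 (E, F, G).

3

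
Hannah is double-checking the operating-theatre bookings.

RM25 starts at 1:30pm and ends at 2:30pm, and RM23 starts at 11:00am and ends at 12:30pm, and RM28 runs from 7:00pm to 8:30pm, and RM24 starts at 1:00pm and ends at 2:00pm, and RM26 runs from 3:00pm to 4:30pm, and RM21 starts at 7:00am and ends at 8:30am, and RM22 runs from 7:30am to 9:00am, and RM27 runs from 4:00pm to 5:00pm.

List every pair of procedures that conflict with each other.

RM21 & RM22, RM24 & RM25, RM26 & RM27

Two intervals overlap when each starts before the other ends.
Sorted by start: RM21, RM22, RM23, RM24, RM25, RM26, RM27, RM28.
RM22 starts before RM21 ends → RM21 and RM22 overlap.
RM23 starts after RM21 ends, so RM21 has no further overlaps.
RM23 starts after RM22 ends, so RM22 has no further overlaps.
RM24 starts after RM23 ends, so RM23 has no further overlaps.
RM25 starts before RM24 ends → RM24 and RM25 overlap.
RM26 starts after RM24 ends, so RM24 has no further overlaps.
RM26 starts after RM25 ends, so RM25 has no further overlaps.
RM27 starts before RM26 ends → RM26 and RM27 overlap.
RM28 starts after RM26 ends.
RM28 starts after RM27 ends.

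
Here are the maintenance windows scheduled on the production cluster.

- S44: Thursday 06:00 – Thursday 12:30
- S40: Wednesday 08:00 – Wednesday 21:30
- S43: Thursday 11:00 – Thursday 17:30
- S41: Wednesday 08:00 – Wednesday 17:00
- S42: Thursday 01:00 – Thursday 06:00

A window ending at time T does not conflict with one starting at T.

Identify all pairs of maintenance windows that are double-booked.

Sorted by start: S40, S41, S42, S44, S43.
S41 starts before S40 ends → S40 and S41 overlap.
S42 starts after S40 ends; S40 is clear from here.
S42 starts after S41 ends; S41 is clear from here.
S44 starts exactly when S42 ends (back-to-back, no overlap); S42 is clear from here.
S43 starts before S44 ends → S44 and S43 overlap.

S40 & S41, S43 & S44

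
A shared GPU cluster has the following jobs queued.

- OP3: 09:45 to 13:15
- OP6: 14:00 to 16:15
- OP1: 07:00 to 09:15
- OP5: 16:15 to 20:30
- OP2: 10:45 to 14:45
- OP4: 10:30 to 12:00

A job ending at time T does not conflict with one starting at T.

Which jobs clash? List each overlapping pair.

OP2 & OP3, OP2 & OP4, OP2 & OP6, OP3 & OP4

Sorted by start: OP1, OP3, OP4, OP2, OP6, OP5.
OP3 starts after OP1 ends, so nothing later overlaps OP1 either.
OP4 starts before OP3 ends → OP3 and OP4 overlap.
OP2 starts before OP3 ends → OP3 and OP2 overlap.
OP6 starts after OP3 ends, so nothing later overlaps OP3 either.
OP2 starts before OP4 ends → OP4 and OP2 overlap.
OP6 starts after OP4 ends, so nothing later overlaps OP4 either.
OP6 starts before OP2 ends → OP2 and OP6 overlap.
OP5 starts after OP2 ends.
OP5 starts exactly when OP6 ends (back-to-back, no overlap).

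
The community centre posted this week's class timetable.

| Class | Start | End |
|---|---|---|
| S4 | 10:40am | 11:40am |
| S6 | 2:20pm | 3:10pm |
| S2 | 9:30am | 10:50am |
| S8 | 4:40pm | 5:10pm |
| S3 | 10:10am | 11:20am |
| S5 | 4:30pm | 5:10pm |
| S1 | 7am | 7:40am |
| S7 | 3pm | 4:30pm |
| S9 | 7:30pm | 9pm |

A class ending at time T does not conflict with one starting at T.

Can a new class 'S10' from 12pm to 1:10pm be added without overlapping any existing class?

Yes — the slot is free

S1: ends 7:40am at or before S10 starts 12pm → clear.
S2: ends 10:50am at or before S10 starts 12pm → clear.
S3: ends 11:20am at or before S10 starts 12pm → clear.
S4: ends 11:40am at or before S10 starts 12pm → clear.
S6: starts 2:20pm at or after S10 ends 1:10pm → clear.
S7: starts 3pm at or after S10 ends 1:10pm → clear.
S5: starts 4:30pm at or after S10 ends 1:10pm → clear.
S8: starts 4:40pm at or after S10 ends 1:10pm → clear.
S9: starts 7:30pm at or after S10 ends 1:10pm → clear.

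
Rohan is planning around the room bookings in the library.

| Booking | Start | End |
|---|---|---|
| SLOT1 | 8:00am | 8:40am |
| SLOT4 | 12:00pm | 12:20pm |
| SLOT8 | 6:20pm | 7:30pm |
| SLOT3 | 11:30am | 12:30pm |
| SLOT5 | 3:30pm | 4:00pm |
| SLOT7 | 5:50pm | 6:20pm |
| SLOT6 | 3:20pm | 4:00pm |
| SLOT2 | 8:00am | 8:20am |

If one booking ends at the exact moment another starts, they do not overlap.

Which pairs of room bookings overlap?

Sorted by start: SLOT1, SLOT2, SLOT3, SLOT4, SLOT6, SLOT5, SLOT7, SLOT8.
SLOT2 starts before SLOT1 ends → SLOT1 and SLOT2 overlap.
SLOT3 starts after SLOT1 ends; SLOT1 is clear from here.
SLOT3 starts after SLOT2 ends; SLOT2 is clear from here.
SLOT4 starts before SLOT3 ends → SLOT3 and SLOT4 overlap.
SLOT6 starts after SLOT3 ends; SLOT3 is clear from here.
SLOT6 starts after SLOT4 ends; SLOT4 is clear from here.
SLOT5 starts before SLOT6 ends → SLOT6 and SLOT5 overlap.
SLOT7 starts after SLOT6 ends; SLOT6 is clear from here.
SLOT7 starts after SLOT5 ends; SLOT5 is clear from here.
SLOT8 starts exactly when SLOT7 ends (back-to-back, no overlap).

SLOT1 & SLOT2, SLOT3 & SLOT4, SLOT5 & SLOT6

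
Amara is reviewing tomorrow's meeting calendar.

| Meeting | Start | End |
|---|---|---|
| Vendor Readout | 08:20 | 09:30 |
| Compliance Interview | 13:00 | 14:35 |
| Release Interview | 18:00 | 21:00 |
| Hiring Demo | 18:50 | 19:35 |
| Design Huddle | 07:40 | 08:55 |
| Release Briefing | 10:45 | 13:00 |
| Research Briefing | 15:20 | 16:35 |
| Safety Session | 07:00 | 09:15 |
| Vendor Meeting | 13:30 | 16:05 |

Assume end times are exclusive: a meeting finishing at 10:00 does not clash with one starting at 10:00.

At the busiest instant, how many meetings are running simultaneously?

3

Sort all start/end points and keep a running count:
07:00 start Safety Session → 1
07:40 start Design Huddle → 2
08:20 start Vendor Readout → 3
08:55 end Design Huddle → 2
09:15 end Safety Session → 1
09:30 end Vendor Readout → 0
10:45 start Release Briefing → 1
13:00 end Release Briefing → 0
13:00 start Compliance Interview → 1
13:30 start Vendor Meeting → 2
14:35 end Compliance Interview → 1
15:20 start Research Briefing → 2
16:05 end Vendor Meeting → 1
16:35 end Research Briefing → 0
18:00 start Release Interview → 1
18:50 start Hiring Demo → 2
19:35 end Hiring Demo → 1
21:00 end Release Interview → 0
Peak is 3, at 08:20 (Design Huddle, Safety Session, Vendor Readout).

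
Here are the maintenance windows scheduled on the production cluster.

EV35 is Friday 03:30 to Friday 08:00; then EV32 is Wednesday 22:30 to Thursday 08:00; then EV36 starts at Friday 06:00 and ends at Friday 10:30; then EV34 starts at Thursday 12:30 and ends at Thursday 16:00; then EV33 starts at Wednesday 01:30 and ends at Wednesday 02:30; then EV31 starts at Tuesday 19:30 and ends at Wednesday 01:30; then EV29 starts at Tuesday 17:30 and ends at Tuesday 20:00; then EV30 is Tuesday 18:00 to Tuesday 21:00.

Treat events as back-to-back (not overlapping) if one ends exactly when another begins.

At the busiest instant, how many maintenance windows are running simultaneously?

3

Sort all start/end points and keep a running count:
Tuesday 17:30 start EV29 → 1
Tuesday 18:00 start EV30 → 2
Tuesday 19:30 start EV31 → 3
Tuesday 20:00 end EV29 → 2
Tuesday 21:00 end EV30 → 1
Wednesday 01:30 end EV31 → 0
Wednesday 01:30 start EV33 → 1
Wednesday 02:30 end EV33 → 0
Wednesday 22:30 start EV32 → 1
Thursday 08:00 end EV32 → 0
Thursday 12:30 start EV34 → 1
Thursday 16:00 end EV34 → 0
Friday 03:30 start EV35 → 1
Friday 06:00 start EV36 → 2
Friday 08:00 end EV35 → 1
Friday 10:30 end EV36 → 0
Peak is 3, at Tuesday 19:30 (EV29, EV30, EV31).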